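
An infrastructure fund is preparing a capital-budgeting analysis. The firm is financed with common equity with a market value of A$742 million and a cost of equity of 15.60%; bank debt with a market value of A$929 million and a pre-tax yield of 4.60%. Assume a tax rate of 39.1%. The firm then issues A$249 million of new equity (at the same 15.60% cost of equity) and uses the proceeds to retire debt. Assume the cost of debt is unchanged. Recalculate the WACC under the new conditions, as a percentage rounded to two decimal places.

10.39%

After the change:
Total capital V = 991 + 680 = 1671.
Equity: weight = 991/1671 = 0.5931; cost = 15.6%.
Bank debt: weight = 680/1671 = 0.4069; after-tax cost = 4.6% × (1 − 39.1%) = 2.8014%.
WACC = 0.5931 × 15.6000% + 0.4069 × 2.8014% = 10.3917%.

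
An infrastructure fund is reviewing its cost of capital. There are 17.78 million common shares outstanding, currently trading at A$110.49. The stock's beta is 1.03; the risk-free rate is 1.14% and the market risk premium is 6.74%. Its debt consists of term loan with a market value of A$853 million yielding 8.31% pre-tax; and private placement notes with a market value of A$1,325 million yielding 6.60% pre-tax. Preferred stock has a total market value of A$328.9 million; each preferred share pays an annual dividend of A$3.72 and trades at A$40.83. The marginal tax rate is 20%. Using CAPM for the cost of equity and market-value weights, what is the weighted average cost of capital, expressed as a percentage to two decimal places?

Cost of equity via CAPM: Re = 1.14% + 1.03 × 6.74% = 8.0822%.
Cost of preferred: Rp = 3.72 / 40.83 = 9.1109%.
Market value of equity E = 110.49 × 17.78m = 1964.5122m.
Total capital V = 1964.5122 + 328.9 + 853 + 1325 = 4471.4122.
Equity: weight = 1964.5122/4471.4122 = 0.4393; cost = 8.0822%.
Preferred: weight = 328.9/4471.4122 = 0.0736; cost = 9.1109%.
Term loan: weight = 853/4471.4122 = 0.1908; after-tax cost = 8.31% × (1 − 20%) = 6.6480%.
Private placement notes: weight = 1325/4471.4122 = 0.2963; after-tax cost = 6.6% × (1 − 20%) = 5.2800%.
WACC = 0.4393 × 8.0822% + 0.0736 × 9.1109% + 0.1908 × 6.6480% + 0.2963 × 5.2800% = 7.0539%.

7.05%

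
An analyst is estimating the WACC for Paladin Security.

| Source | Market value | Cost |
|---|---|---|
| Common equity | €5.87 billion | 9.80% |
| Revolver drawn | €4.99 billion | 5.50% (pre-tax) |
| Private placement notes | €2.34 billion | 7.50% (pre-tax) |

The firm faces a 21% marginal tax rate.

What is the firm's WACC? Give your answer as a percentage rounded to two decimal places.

7.05%

Total capital V = 5.87 + 4.99 + 2.34 = 13.2.
Equity: weight = 5.87/13.2 = 0.4447; cost = 9.8%.
Revolver drawn: weight = 4.99/13.2 = 0.3780; after-tax cost = 5.5% × (1 − 21%) = 4.3450%.
Private placement notes: weight = 2.34/13.2 = 0.1773; after-tax cost = 7.5% × (1 − 21%) = 5.9250%.
WACC = 0.4447 × 9.8000% + 0.3780 × 4.3450% + 0.1773 × 5.9250% = 7.0509%.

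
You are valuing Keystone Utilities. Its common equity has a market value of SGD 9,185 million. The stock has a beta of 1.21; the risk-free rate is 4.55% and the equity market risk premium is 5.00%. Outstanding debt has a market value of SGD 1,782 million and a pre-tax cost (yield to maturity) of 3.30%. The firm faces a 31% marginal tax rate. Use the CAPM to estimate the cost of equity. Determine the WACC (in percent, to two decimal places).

Cost of equity via CAPM: Re = 4.55% + 1.21 × 5.0% = 10.6000%.
Total capital V = 9185 + 1782 = 10967.
Equity: weight = 9185/10967 = 0.8375; cost = 10.6%.
Debt: weight = 1782/10967 = 0.1625; after-tax cost = 3.3% × (1 − 31%) = 2.2770%.
WACC = 0.8375 × 10.6000% + 0.1625 × 2.2770% = 9.2476%.

9.25%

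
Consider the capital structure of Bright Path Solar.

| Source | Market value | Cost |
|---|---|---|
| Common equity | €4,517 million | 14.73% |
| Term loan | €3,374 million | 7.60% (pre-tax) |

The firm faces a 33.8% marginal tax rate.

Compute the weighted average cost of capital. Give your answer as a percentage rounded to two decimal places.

10.58%

Total capital V = 4517 + 3374 = 7891.
Equity: weight = 4517/7891 = 0.5724; cost = 14.73%.
Term loan: weight = 3374/7891 = 0.4276; after-tax cost = 7.6% × (1 − 33.8%) = 5.0312%.
WACC = 0.5724 × 14.7300% + 0.4276 × 5.0312% = 10.5830%.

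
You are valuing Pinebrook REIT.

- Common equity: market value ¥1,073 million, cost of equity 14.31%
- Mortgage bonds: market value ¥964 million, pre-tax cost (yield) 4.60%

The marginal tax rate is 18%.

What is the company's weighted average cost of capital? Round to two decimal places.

Total capital V = 1073 + 964 = 2037.
Equity: weight = 1073/2037 = 0.5268; cost = 14.31%.
Mortgage bonds: weight = 964/2037 = 0.4732; after-tax cost = 4.6% × (1 − 18%) = 3.7720%.
WACC = 0.5268 × 14.3100% + 0.4732 × 3.7720% = 9.3229%.

9.32%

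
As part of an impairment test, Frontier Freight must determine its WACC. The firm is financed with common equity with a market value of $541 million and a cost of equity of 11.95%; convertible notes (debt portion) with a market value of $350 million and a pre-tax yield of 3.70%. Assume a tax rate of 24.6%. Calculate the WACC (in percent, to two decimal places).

Total capital V = 541 + 350 = 891.
Equity: weight = 541/891 = 0.6072; cost = 11.95%.
Convertible notes (debt portion): weight = 350/891 = 0.3928; after-tax cost = 3.7% × (1 − 24.6%) = 2.7898%.
WACC = 0.6072 × 11.9500% + 0.3928 × 2.7898% = 8.3517%.

8.35%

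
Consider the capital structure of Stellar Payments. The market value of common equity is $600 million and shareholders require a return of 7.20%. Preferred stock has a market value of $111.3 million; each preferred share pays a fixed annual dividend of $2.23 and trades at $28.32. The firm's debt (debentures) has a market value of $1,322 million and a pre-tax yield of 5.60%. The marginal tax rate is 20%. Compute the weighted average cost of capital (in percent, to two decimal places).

Cost of preferred: Rp = 2.23 / 28.32 = 7.8743%.
Total capital V = 600 + 111.3 + 1322 = 2033.3.
Equity: weight = 600/2033.3 = 0.2951; cost = 7.2%.
Preferred: weight = 111.3/2033.3 = 0.0547; cost = 7.8743%.
Debentures: weight = 1322/2033.3 = 0.6502; after-tax cost = 5.6% × (1 − 20%) = 4.4800%.
WACC = 0.2951 × 7.2000% + 0.0547 × 7.8743% + 0.6502 × 4.4800% = 5.4684%.

5.47%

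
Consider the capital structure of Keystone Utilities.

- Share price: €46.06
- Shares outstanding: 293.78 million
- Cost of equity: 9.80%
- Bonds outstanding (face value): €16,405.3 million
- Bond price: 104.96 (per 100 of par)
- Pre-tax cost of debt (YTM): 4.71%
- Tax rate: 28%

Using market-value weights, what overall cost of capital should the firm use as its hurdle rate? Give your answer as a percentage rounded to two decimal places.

Market value of equity E = 46.06 × 293.78m = 13531.5068m. Market value of debt D = 16405.3m × 104.96/100 = 17219.00288m.
Total capital V = 13531.5068 + 17219.00288 = 30750.50968.
Equity: weight = 13531.5068/30750.50968 = 0.4400; cost = 9.8%.
Bonds outstanding: weight = 17219.00288/30750.50968 = 0.5600; after-tax cost = 4.71% × (1 − 28%) = 3.3912%.
WACC = 0.4400 × 9.8000% + 0.5600 × 3.3912% = 6.2113%.

6.21%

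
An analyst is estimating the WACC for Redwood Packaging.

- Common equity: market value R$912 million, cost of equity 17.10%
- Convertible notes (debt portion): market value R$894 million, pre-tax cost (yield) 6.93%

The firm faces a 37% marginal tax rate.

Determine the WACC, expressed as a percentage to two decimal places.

Total capital V = 912 + 894 = 1806.
Equity: weight = 912/1806 = 0.5050; cost = 17.1%.
Convertible notes (debt portion): weight = 894/1806 = 0.4950; after-tax cost = 6.93% × (1 − 37%) = 4.3659%.
WACC = 0.5050 × 17.1000% + 0.4950 × 4.3659% = 10.7964%.

10.80%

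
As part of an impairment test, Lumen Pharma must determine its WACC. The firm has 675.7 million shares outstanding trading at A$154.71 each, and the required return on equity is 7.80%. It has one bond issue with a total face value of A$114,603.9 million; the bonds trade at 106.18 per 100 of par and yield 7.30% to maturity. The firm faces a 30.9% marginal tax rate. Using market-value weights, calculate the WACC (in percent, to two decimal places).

6.32%

Market value of equity E = 154.71 × 675.7m = 104537.547m. Market value of debt D = 114603.9m × 106.18/100 = 121686.42102m.
Total capital V = 104537.547 + 121686.42102 = 226223.96802.
Equity: weight = 104537.547/226223.96802 = 0.4621; cost = 7.8%.
Bonds outstanding: weight = 121686.42102/226223.96802 = 0.5379; after-tax cost = 7.3% × (1 − 30.9%) = 5.0443%.
WACC = 0.4621 × 7.8000% + 0.5379 × 5.0443% = 6.3177%.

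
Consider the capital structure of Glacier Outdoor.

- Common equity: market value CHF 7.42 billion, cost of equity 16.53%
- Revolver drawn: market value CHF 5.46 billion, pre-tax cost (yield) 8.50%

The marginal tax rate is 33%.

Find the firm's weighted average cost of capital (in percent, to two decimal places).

Total capital V = 7.42 + 5.46 = 12.88.
Equity: weight = 7.42/12.88 = 0.5761; cost = 16.53%.
Revolver drawn: weight = 5.46/12.88 = 0.4239; after-tax cost = 8.5% × (1 − 33%) = 5.6950%.
WACC = 0.5761 × 16.5300% + 0.4239 × 5.6950% = 11.9369%.

11.94%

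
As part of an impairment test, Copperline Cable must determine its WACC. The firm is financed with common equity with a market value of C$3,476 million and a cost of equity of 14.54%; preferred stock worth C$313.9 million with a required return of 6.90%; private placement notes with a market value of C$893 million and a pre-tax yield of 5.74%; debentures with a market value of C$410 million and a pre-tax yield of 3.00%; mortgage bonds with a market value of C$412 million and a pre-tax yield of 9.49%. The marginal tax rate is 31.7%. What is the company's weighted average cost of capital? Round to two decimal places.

Total capital V = 3476 + 313.9 + 893 + 410 + 412 = 5504.9.
Equity: weight = 3476/5504.9 = 0.6314; cost = 14.54%.
Preferred: weight = 313.9/5504.9 = 0.0570; cost = 6.9%.
Private placement notes: weight = 893/5504.9 = 0.1622; after-tax cost = 5.74% × (1 − 31.7%) = 3.9204%.
Debentures: weight = 410/5504.9 = 0.0745; after-tax cost = 3% × (1 − 31.7%) = 2.0490%.
Mortgage bonds: weight = 412/5504.9 = 0.0748; after-tax cost = 9.49% × (1 − 31.7%) = 6.4817%.
WACC = 0.6314 × 14.5400% + 0.0570 × 6.9000% + 0.1622 × 3.9204% + 0.0745 × 2.0490% + 0.0748 × 6.4817% = 10.8482%.

10.85%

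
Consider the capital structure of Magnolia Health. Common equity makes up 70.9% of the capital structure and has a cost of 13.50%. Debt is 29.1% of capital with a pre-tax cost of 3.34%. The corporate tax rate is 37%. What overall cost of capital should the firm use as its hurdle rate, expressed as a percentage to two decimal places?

10.18%

After-tax cost of debt = 3.34% × (1 − 37%) = 2.1042%.
WACC = 0.709 × 13.5000% + 0.291 × 2.1042% = 10.1838%.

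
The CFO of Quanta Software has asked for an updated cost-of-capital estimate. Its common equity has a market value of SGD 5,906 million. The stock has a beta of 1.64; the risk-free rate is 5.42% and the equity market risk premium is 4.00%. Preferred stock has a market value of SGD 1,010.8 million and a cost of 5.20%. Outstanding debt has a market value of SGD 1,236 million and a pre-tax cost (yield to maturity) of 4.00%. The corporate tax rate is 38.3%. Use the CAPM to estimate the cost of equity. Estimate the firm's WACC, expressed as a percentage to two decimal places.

9.70%

Cost of equity via CAPM: Re = 5.42% + 1.64 × 4.0% = 11.9800%.
Total capital V = 5906 + 1010.8 + 1236 = 8152.8.
Equity: weight = 5906/8152.8 = 0.7244; cost = 11.98%.
Preferred: weight = 1010.8/8152.8 = 0.1240; cost = 5.2%.
Debt: weight = 1236/8152.8 = 0.1516; after-tax cost = 4% × (1 − 38.3%) = 2.4680%.
WACC = 0.7244 × 11.9800% + 0.1240 × 5.2000% + 0.1516 × 2.4680% = 9.6973%.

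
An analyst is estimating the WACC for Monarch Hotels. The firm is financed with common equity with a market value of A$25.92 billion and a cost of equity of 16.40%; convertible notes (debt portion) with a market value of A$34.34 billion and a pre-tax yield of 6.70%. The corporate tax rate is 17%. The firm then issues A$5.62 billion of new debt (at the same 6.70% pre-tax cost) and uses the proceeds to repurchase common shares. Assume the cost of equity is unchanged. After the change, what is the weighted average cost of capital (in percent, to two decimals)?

After the change:
Total capital V = 20.3 + 39.96 = 60.26.
Equity: weight = 20.3/60.26 = 0.3369; cost = 16.4%.
Convertible notes (debt portion): weight = 39.96/60.26 = 0.6631; after-tax cost = 6.7% × (1 − 17%) = 5.5610%.
WACC = 0.3369 × 16.4000% + 0.6631 × 5.5610% = 9.2124%.

9.21%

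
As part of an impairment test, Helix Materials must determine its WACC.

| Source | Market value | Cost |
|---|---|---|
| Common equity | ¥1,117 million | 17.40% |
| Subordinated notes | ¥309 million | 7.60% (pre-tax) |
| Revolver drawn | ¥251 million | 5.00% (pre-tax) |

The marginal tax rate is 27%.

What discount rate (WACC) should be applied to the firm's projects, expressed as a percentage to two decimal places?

13.16%

Total capital V = 1117 + 309 + 251 = 1677.
Equity: weight = 1117/1677 = 0.6661; cost = 17.4%.
Subordinated notes: weight = 309/1677 = 0.1843; after-tax cost = 7.6% × (1 − 27%) = 5.5480%.
Revolver drawn: weight = 251/1677 = 0.1497; after-tax cost = 5% × (1 − 27%) = 3.6500%.
WACC = 0.6661 × 17.4000% + 0.1843 × 5.5480% + 0.1497 × 3.6500% = 13.1582%.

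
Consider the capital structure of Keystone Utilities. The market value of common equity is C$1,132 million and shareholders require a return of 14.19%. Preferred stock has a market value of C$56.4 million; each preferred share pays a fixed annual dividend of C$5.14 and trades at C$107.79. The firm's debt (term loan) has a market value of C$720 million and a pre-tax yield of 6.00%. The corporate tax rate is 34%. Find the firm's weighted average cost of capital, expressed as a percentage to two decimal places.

10.05%

Cost of preferred: Rp = 5.14 / 107.79 = 4.7685%.
Total capital V = 1132 + 56.4 + 720 = 1908.4.
Equity: weight = 1132/1908.4 = 0.5932; cost = 14.19%.
Preferred: weight = 56.4/1908.4 = 0.0296; cost = 4.7685%.
Term loan: weight = 720/1908.4 = 0.3773; after-tax cost = 6% × (1 − 34%) = 3.9600%.
WACC = 0.5932 × 14.1900% + 0.0296 × 4.7685% + 0.3773 × 3.9600% = 10.0520%.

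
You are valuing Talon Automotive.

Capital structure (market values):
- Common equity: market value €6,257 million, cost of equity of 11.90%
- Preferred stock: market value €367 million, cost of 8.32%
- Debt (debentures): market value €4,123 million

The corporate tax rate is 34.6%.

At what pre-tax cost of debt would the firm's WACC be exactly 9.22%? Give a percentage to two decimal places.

8.00%

Total capital V = 6257 + 367 + 4123 = 10747.
Equity weight = 6257/10747 = 0.5822.
Preferred weight = 367/10747 = 0.0341.
Debentures weight = 4123/10747 = 0.3836.
Equity contribution = 0.5822 × 11.9% = 6.9283%.
Preferred contribution = 0.0341 × 8.32% = 0.2841%.
Remaining for debt = 9.22% − 7.2124% = 2.0076%.
Rd × (1 − 34.6%) × 0.3836 = 2.0076%  ⇒  Rd = 8.0015%.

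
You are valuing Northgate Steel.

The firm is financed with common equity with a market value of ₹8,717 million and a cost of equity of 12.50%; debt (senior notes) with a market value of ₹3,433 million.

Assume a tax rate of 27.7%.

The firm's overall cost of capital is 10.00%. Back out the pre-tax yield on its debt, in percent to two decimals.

Total capital V = 8717 + 3433 = 12150.
Equity weight = 8717/12150 = 0.7174.
Senior notes weight = 3433/12150 = 0.2826.
Equity contribution = 0.7174 × 12.5% = 8.9681%.
Remaining for debt = 10.0% − 8.9681% = 1.0319%.
Rd × (1 − 27.7%) × 0.2826 = 1.0319%  ⇒  Rd = 5.0512%.

5.05%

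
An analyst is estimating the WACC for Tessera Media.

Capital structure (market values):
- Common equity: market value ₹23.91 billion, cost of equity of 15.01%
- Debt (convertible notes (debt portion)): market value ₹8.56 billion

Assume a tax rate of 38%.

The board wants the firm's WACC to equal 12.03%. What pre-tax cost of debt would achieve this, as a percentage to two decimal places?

5.98%

Total capital V = 23.91 + 8.56 = 32.47.
Equity weight = 23.91/32.47 = 0.7364.
Convertible notes (debt portion) weight = 8.56/32.47 = 0.2636.
Equity contribution = 0.7364 × 15.01% = 11.0529%.
Remaining for debt = 12.03% − 11.0529% = 0.9771%.
Rd × (1 − 38%) × 0.2636 = 0.9771%  ⇒  Rd = 5.9777%.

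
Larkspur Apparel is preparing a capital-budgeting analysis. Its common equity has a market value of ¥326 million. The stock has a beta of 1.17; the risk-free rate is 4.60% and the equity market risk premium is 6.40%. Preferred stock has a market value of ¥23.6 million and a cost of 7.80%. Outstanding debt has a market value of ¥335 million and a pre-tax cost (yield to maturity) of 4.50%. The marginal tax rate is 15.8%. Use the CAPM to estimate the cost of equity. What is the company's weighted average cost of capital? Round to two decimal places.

Cost of equity via CAPM: Re = 4.6% + 1.17 × 6.4% = 12.0880%.
Total capital V = 326 + 23.6 + 335 = 684.6.
Equity: weight = 326/684.6 = 0.4762; cost = 12.088%.
Preferred: weight = 23.6/684.6 = 0.0345; cost = 7.8%.
Debt: weight = 335/684.6 = 0.4893; after-tax cost = 4.5% × (1 − 15.8%) = 3.7890%.
WACC = 0.4762 × 12.0880% + 0.0345 × 7.8000% + 0.4893 × 3.7890% = 7.8792%.

7.88%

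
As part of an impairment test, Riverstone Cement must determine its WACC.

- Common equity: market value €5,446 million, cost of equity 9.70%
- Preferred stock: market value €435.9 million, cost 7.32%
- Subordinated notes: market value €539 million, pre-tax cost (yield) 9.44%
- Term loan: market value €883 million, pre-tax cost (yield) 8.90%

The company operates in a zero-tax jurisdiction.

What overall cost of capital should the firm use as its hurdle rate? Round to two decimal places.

9.44%

Total capital V = 5446 + 435.9 + 539 + 883 = 7303.9.
Equity: weight = 5446/7303.9 = 0.7456; cost = 9.7%.
Preferred: weight = 435.9/7303.9 = 0.0597; cost = 7.32%.
Subordinated notes: weight = 539/7303.9 = 0.0738; after-tax cost = 9.44% × (1 − 0%) = 9.4400%.
Term loan: weight = 883/7303.9 = 0.1209; after-tax cost = 8.9% × (1 − 0%) = 8.9000%.
WACC = 0.7456 × 9.7000% + 0.0597 × 7.3200% + 0.0738 × 9.4400% + 0.1209 × 8.9000% = 9.4421%.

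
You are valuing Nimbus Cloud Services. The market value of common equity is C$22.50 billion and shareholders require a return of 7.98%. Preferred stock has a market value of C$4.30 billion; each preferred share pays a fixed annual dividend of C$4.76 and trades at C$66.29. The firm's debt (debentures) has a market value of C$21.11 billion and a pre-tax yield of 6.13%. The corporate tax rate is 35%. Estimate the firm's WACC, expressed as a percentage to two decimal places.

Cost of preferred: Rp = 4.76 / 66.29 = 7.1806%.
Total capital V = 22.5 + 4.3 + 21.11 = 47.91.
Equity: weight = 22.5/47.91 = 0.4696; cost = 7.98%.
Preferred: weight = 4.3/47.91 = 0.0898; cost = 7.1806%.
Debentures: weight = 21.11/47.91 = 0.4406; after-tax cost = 6.13% × (1 − 35%) = 3.9845%.
WACC = 0.4696 × 7.9800% + 0.0898 × 7.1806% + 0.4406 × 3.9845% = 6.1478%.

6.15%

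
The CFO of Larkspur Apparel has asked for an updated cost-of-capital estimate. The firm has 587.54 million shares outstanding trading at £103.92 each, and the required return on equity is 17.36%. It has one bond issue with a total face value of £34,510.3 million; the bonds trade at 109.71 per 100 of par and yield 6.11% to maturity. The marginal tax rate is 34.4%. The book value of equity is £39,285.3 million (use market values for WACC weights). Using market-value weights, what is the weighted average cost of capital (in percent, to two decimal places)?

12.25%

Market value of equity E = 103.92 × 587.54m = 61057.1568m. Market value of debt D = 34510.3m × 109.71/100 = 37861.25013m.
Total capital V = 61057.1568 + 37861.25013 = 98918.40693.
Equity: weight = 61057.1568/98918.40693 = 0.6172; cost = 17.36%.
Bonds outstanding: weight = 37861.25013/98918.40693 = 0.3828; after-tax cost = 6.11% × (1 − 34.4%) = 4.0082%.
WACC = 0.6172 × 17.3600% + 0.3828 × 4.0082% = 12.2496%.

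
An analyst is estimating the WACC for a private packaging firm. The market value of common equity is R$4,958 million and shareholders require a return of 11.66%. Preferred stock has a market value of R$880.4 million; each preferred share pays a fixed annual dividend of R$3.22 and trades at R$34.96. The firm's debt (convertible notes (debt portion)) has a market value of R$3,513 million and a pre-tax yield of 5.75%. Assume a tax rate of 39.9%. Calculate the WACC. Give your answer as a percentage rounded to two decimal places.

Cost of preferred: Rp = 3.22 / 34.96 = 9.2105%.
Total capital V = 4958 + 880.4 + 3513 = 9351.4.
Equity: weight = 4958/9351.4 = 0.5302; cost = 11.66%.
Preferred: weight = 880.4/9351.4 = 0.0941; cost = 9.2105%.
Convertible notes (debt portion): weight = 3513/9351.4 = 0.3757; after-tax cost = 5.75% × (1 − 39.9%) = 3.4558%.
WACC = 0.5302 × 11.6600% + 0.0941 × 9.2105% + 0.3757 × 3.4558% = 8.3473%.

8.35%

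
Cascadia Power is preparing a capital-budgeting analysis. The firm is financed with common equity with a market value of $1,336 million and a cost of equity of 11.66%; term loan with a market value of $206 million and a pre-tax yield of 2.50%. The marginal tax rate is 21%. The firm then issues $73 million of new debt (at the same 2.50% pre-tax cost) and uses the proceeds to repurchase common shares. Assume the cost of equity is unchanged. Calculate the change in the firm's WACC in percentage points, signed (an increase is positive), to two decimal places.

-0.46 pp

Current WACC:
Total capital V = 1336 + 206 = 1542.
Equity: weight = 1336/1542 = 0.8664; cost = 11.66%.
Term loan: weight = 206/1542 = 0.1336; after-tax cost = 2.5% × (1 − 21%) = 1.9750%.
WACC = 0.8664 × 11.6600% + 0.1336 × 1.9750% = 10.3662%.
After the change:
Total capital V = 1263 + 279 = 1542.
Equity: weight = 1263/1542 = 0.8191; cost = 11.66%.
Term loan: weight = 279/1542 = 0.1809; after-tax cost = 2.5% × (1 − 21%) = 1.9750%.
WACC = 0.8191 × 11.6600% + 0.1809 × 1.9750% = 9.9077%.
Change in WACC = 9.9077% − 10.3662% = -0.4585 pp.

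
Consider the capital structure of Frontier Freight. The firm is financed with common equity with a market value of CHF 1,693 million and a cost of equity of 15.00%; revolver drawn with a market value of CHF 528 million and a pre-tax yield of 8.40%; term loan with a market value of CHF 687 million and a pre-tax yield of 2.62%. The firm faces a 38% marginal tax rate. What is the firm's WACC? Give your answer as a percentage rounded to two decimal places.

Total capital V = 1693 + 528 + 687 = 2908.
Equity: weight = 1693/2908 = 0.5822; cost = 15%.
Revolver drawn: weight = 528/2908 = 0.1816; after-tax cost = 8.4% × (1 − 38%) = 5.2080%.
Term loan: weight = 687/2908 = 0.2362; after-tax cost = 2.62% × (1 − 38%) = 1.6244%.
WACC = 0.5822 × 15.0000% + 0.1816 × 5.2080% + 0.2362 × 1.6244% = 10.0622%.

10.06%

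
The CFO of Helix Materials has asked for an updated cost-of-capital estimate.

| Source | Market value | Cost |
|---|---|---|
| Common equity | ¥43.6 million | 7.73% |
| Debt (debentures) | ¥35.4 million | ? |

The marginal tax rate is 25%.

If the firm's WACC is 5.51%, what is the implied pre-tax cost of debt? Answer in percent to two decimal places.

3.70%

Total capital V = 43.6 + 35.4 = 79.
Equity weight = 43.6/79 = 0.5519.
Debentures weight = 35.4/79 = 0.4481.
Equity contribution = 0.5519 × 7.73% = 4.2662%.
Remaining for debt = 5.51% − 4.2662% = 1.2438%.
Rd × (1 − 25%) × 0.4481 = 1.2438%  ⇒  Rd = 3.7010%.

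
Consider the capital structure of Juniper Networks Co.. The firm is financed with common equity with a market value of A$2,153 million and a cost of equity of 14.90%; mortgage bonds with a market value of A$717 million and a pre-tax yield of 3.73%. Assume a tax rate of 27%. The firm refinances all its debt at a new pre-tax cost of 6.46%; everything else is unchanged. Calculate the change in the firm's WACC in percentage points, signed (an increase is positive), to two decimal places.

Current WACC:
Total capital V = 2153 + 717 = 2870.
Equity: weight = 2153/2870 = 0.7502; cost = 14.9%.
Mortgage bonds: weight = 717/2870 = 0.2498; after-tax cost = 3.73% × (1 − 27%) = 2.7229%.
WACC = 0.7502 × 14.9000% + 0.2498 × 2.7229% = 11.8578%.
After the change:
Total capital V = 2153 + 717 = 2870.
Equity: weight = 2153/2870 = 0.7502; cost = 14.9%.
Mortgage bonds: weight = 717/2870 = 0.2498; after-tax cost = 6.46% × (1 − 27%) = 4.7158%.
WACC = 0.7502 × 14.9000% + 0.2498 × 4.7158% = 12.3557%.
Change in WACC = 12.3557% − 11.8578% = 0.4979 pp.

+0.50 pp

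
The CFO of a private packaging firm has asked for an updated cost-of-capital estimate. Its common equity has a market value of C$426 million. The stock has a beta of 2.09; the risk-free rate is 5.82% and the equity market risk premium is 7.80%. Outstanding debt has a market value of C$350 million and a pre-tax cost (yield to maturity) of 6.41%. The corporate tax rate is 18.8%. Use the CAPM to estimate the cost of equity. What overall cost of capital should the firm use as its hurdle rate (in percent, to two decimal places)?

Cost of equity via CAPM: Re = 5.82% + 2.09 × 7.8% = 22.1220%.
Total capital V = 426 + 350 = 776.
Equity: weight = 426/776 = 0.5490; cost = 22.122%.
Debt: weight = 350/776 = 0.4510; after-tax cost = 6.41% × (1 − 18.8%) = 5.2049%.
WACC = 0.5490 × 22.1220% + 0.4510 × 5.2049% = 14.4919%.

14.49%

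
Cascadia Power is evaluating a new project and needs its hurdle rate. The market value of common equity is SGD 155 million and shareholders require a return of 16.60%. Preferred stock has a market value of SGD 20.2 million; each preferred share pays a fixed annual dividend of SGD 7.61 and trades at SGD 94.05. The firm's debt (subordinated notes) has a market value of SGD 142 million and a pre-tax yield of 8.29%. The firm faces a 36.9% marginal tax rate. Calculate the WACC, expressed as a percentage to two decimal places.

Cost of preferred: Rp = 7.61 / 94.05 = 8.0914%.
Total capital V = 155 + 20.2 + 142 = 317.2.
Equity: weight = 155/317.2 = 0.4887; cost = 16.6%.
Preferred: weight = 20.2/317.2 = 0.0637; cost = 8.0914%.
Subordinated notes: weight = 142/317.2 = 0.4477; after-tax cost = 8.29% × (1 − 36.9%) = 5.2310%.
WACC = 0.4887 × 16.6000% + 0.0637 × 8.0914% + 0.4477 × 5.2310% = 10.9686%.

10.97%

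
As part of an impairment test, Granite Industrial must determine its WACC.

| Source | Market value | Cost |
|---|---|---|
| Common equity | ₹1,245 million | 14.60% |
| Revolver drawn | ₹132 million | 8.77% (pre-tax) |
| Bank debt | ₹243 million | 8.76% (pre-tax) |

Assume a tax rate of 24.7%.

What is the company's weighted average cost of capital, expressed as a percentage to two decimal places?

Total capital V = 1245 + 132 + 243 = 1620.
Equity: weight = 1245/1620 = 0.7685; cost = 14.6%.
Revolver drawn: weight = 132/1620 = 0.0815; after-tax cost = 8.77% × (1 − 24.7%) = 6.6038%.
Bank debt: weight = 243/1620 = 0.1500; after-tax cost = 8.76% × (1 − 24.7%) = 6.5963%.
WACC = 0.7685 × 14.6000% + 0.0815 × 6.6038% + 0.1500 × 6.5963% = 12.7479%.

12.75%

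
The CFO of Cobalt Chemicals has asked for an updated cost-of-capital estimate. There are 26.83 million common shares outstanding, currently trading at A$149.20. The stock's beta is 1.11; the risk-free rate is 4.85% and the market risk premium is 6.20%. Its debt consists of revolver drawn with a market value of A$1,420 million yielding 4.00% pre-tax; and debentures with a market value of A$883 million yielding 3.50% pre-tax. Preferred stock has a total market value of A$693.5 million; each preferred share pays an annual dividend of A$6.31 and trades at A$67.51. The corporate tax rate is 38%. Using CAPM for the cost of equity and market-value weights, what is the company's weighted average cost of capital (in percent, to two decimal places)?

8.41%

Cost of equity via CAPM: Re = 4.85% + 1.11 × 6.2% = 11.7320%.
Cost of preferred: Rp = 6.31 / 67.51 = 9.3468%.
Market value of equity E = 149.2 × 26.83m = 4003.036m.
Total capital V = 4003.036 + 693.5 + 1420 + 883 = 6999.536.
Equity: weight = 4003.036/6999.536 = 0.5719; cost = 11.732%.
Preferred: weight = 693.5/6999.536 = 0.0991; cost = 9.3468%.
Revolver drawn: weight = 1420/6999.536 = 0.2029; after-tax cost = 4% × (1 − 38%) = 2.4800%.
Debentures: weight = 883/6999.536 = 0.1262; after-tax cost = 3.5% × (1 − 38%) = 2.1700%.
WACC = 0.5719 × 11.7320% + 0.0991 × 9.3468% + 0.2029 × 2.4800% + 0.1262 × 2.1700% = 8.4125%.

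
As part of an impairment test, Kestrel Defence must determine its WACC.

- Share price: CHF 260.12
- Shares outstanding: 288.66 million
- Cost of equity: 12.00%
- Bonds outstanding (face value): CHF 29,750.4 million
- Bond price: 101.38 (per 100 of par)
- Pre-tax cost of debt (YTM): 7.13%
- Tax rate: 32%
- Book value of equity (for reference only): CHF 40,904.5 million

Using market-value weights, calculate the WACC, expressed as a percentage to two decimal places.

9.95%

Market value of equity E = 260.12 × 288.66m = 75086.2392m. Market value of debt D = 29750.4m × 101.38/100 = 30160.95552m.
Total capital V = 75086.2392 + 30160.95552 = 105247.19472.
Equity: weight = 75086.2392/105247.19472 = 0.7134; cost = 12%.
Bonds outstanding: weight = 30160.95552/105247.19472 = 0.2866; after-tax cost = 7.13% × (1 − 32%) = 4.8484%.
WACC = 0.7134 × 12.0000% + 0.2866 × 4.8484% = 9.9505%.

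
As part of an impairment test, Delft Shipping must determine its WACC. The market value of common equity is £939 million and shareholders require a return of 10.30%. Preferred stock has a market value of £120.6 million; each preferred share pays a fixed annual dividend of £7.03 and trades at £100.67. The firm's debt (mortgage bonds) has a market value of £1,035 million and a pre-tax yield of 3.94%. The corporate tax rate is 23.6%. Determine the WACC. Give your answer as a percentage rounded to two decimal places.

6.51%

Cost of preferred: Rp = 7.03 / 100.67 = 6.9832%.
Total capital V = 939 + 120.6 + 1035 = 2094.6.
Equity: weight = 939/2094.6 = 0.4483; cost = 10.3%.
Preferred: weight = 120.6/2094.6 = 0.0576; cost = 6.9832%.
Mortgage bonds: weight = 1035/2094.6 = 0.4941; after-tax cost = 3.94% × (1 − 23.6%) = 3.0102%.
WACC = 0.4483 × 10.3000% + 0.0576 × 6.9832% + 0.4941 × 3.0102% = 6.5069%.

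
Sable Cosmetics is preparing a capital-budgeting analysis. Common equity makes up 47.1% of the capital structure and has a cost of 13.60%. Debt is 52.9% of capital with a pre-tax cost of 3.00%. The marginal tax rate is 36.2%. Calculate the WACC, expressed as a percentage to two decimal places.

After-tax cost of debt = 3% × (1 − 36.2%) = 1.9140%.
WACC = 0.471 × 13.6000% + 0.529 × 1.9140% = 7.4181%.

7.42%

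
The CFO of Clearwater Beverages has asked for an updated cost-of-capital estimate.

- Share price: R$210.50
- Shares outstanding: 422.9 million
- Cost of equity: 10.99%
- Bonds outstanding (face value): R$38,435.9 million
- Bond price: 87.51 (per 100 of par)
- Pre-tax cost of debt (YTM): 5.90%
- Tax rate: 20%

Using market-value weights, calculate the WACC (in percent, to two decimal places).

9.27%

Market value of equity E = 210.5 × 422.9m = 89020.45m. Market value of debt D = 38435.9m × 87.51/100 = 33635.25609m.
Total capital V = 89020.45 + 33635.25609 = 122655.70609.
Equity: weight = 89020.45/122655.70609 = 0.7258; cost = 10.99%.
Bonds outstanding: weight = 33635.25609/122655.70609 = 0.2742; after-tax cost = 5.9% × (1 − 20%) = 4.7200%.
WACC = 0.7258 × 10.9900% + 0.2742 × 4.7200% = 9.2706%.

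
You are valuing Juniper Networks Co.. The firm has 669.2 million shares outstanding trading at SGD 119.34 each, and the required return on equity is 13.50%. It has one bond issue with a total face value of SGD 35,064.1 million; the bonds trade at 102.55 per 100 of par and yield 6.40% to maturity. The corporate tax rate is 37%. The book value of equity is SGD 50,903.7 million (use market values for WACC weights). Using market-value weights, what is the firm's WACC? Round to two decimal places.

Market value of equity E = 119.34 × 669.2m = 79862.328m. Market value of debt D = 35064.1m × 102.55/100 = 35958.23455m.
Total capital V = 79862.328 + 35958.23455 = 115820.56255.
Equity: weight = 79862.328/115820.56255 = 0.6895; cost = 13.5%.
Bonds outstanding: weight = 35958.23455/115820.56255 = 0.3105; after-tax cost = 6.4% × (1 − 37%) = 4.0320%.
WACC = 0.6895 × 13.5000% + 0.3105 × 4.0320% = 10.5605%.

10.56%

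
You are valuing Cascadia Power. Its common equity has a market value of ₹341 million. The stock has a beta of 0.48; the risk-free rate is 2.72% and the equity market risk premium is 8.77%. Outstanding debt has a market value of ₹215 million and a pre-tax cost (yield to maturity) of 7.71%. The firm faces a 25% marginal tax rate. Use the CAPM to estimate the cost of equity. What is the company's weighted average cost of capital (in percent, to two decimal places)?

Cost of equity via CAPM: Re = 2.72% + 0.48 × 8.77% = 6.9296%.
Total capital V = 341 + 215 = 556.
Equity: weight = 341/556 = 0.6133; cost = 6.9296%.
Debt: weight = 215/556 = 0.3867; after-tax cost = 7.71% × (1 − 25%) = 5.7825%.
WACC = 0.6133 × 6.9296% + 0.3867 × 5.7825% = 6.4860%.

6.49%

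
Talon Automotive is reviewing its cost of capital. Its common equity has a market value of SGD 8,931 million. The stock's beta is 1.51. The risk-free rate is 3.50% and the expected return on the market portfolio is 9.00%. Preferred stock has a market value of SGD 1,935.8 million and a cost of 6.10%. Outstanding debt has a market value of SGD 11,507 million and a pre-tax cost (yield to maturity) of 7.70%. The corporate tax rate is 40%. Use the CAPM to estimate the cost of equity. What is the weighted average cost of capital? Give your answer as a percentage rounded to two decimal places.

Market risk premium = 9.0% − 3.5% = 5.5%.
Cost of equity via CAPM: Re = 3.5% + 1.51 × 5.5% = 11.8050%.
Total capital V = 8931 + 1935.8 + 11507 = 22373.8.
Equity: weight = 8931/22373.8 = 0.3992; cost = 11.805%.
Preferred: weight = 1935.8/22373.8 = 0.0865; cost = 6.1%.
Debt: weight = 11507/22373.8 = 0.5143; after-tax cost = 7.7% × (1 − 40%) = 4.6200%.
WACC = 0.3992 × 11.8050% + 0.0865 × 6.1000% + 0.5143 × 4.6200% = 7.6161%.

7.62%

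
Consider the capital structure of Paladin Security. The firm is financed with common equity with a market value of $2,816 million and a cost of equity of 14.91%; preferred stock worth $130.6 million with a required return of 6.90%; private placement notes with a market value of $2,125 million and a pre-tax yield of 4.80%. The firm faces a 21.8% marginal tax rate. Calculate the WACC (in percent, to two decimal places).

10.03%

Total capital V = 2816 + 130.6 + 2125 = 5071.6.
Equity: weight = 2816/5071.6 = 0.5552; cost = 14.91%.
Preferred: weight = 130.6/5071.6 = 0.0258; cost = 6.9%.
Private placement notes: weight = 2125/5071.6 = 0.4190; after-tax cost = 4.8% × (1 − 21.8%) = 3.7536%.
WACC = 0.5552 × 14.9100% + 0.0258 × 6.9000% + 0.4190 × 3.7536% = 10.0292%.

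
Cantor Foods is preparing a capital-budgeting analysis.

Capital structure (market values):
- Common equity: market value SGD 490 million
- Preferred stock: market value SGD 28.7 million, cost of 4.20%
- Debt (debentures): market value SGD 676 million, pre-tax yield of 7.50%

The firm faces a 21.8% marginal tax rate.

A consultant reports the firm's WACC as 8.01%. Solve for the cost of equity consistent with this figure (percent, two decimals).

Total capital V = 490 + 28.7 + 676 = 1194.7.
Equity weight = 490/1194.7 = 0.4101.
Preferred weight = 28.7/1194.7 = 0.0240.
Debentures weight = 676/1194.7 = 0.5658.
Debt contribution = 0.5658 × 7.5% × (1 − 21.8%) = 3.3186%.
Preferred contribution = 0.0240 × 4.2% = 0.1009%.
Required equity contribution = 8.01% − 3.4195% = 4.5905%.
Re = 4.5905% / 0.4101 = 11.1924%.

11.19%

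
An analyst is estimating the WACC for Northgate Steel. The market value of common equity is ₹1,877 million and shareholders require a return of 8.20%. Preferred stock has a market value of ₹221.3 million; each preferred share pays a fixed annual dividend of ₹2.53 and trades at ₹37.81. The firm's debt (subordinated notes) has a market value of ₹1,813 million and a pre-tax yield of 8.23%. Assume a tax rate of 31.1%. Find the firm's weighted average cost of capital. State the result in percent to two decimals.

6.94%

Cost of preferred: Rp = 2.53 / 37.81 = 6.6914%.
Total capital V = 1877 + 221.3 + 1813 = 3911.3.
Equity: weight = 1877/3911.3 = 0.4799; cost = 8.2%.
Preferred: weight = 221.3/3911.3 = 0.0566; cost = 6.6914%.
Subordinated notes: weight = 1813/3911.3 = 0.4635; after-tax cost = 8.23% × (1 − 31.1%) = 5.6705%.
WACC = 0.4799 × 8.2000% + 0.0566 × 6.6914% + 0.4635 × 5.6705% = 6.9421%.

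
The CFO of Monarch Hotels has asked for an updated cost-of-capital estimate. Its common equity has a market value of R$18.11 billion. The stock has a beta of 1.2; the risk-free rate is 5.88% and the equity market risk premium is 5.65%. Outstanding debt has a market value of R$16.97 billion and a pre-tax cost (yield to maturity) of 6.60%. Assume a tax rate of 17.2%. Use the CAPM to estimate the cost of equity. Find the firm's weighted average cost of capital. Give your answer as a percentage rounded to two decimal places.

Cost of equity via CAPM: Re = 5.88% + 1.2 × 5.65% = 12.6600%.
Total capital V = 18.11 + 16.97 = 35.08.
Equity: weight = 18.11/35.08 = 0.5162; cost = 12.66%.
Debt: weight = 16.97/35.08 = 0.4838; after-tax cost = 6.6% × (1 − 17.2%) = 5.4648%.
WACC = 0.5162 × 12.6600% + 0.4838 × 5.4648% = 9.1793%.

9.18%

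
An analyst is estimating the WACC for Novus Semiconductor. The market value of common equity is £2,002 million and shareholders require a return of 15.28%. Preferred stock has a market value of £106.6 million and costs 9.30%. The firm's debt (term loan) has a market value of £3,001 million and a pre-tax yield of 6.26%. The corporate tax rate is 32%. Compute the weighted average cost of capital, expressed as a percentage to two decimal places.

8.68%

Total capital V = 2002 + 106.6 + 3001 = 5109.6.
Equity: weight = 2002/5109.6 = 0.3918; cost = 15.28%.
Preferred: weight = 106.6/5109.6 = 0.0209; cost = 9.3%.
Term loan: weight = 3001/5109.6 = 0.5873; after-tax cost = 6.26% × (1 − 32%) = 4.2568%.
WACC = 0.3918 × 15.2800% + 0.0209 × 9.3000% + 0.5873 × 4.2568% = 8.6810%.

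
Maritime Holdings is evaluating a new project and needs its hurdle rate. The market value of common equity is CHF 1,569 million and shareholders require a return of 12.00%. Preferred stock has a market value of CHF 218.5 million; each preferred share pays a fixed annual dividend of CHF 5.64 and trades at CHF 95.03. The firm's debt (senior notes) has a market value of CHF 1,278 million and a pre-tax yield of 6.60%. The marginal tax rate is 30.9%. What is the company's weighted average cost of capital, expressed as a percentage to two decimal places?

Cost of preferred: Rp = 5.64 / 95.03 = 5.9350%.
Total capital V = 1569 + 218.5 + 1278 = 3065.5.
Equity: weight = 1569/3065.5 = 0.5118; cost = 12%.
Preferred: weight = 218.5/3065.5 = 0.0713; cost = 5.935%.
Senior notes: weight = 1278/3065.5 = 0.4169; after-tax cost = 6.6% × (1 − 30.9%) = 4.5606%.
WACC = 0.5118 × 12.0000% + 0.0713 × 5.9350% + 0.4169 × 4.5606% = 8.4662%.

8.47%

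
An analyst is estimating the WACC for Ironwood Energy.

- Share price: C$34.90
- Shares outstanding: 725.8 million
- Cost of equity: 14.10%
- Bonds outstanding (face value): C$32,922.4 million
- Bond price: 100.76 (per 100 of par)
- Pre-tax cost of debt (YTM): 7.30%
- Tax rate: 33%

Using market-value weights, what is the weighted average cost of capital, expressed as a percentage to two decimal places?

Market value of equity E = 34.9 × 725.8m = 25330.42m. Market value of debt D = 32922.4m × 100.76/100 = 33172.61024m.
Total capital V = 25330.42 + 33172.61024 = 58503.03024.
Equity: weight = 25330.42/58503.03024 = 0.4330; cost = 14.1%.
Bonds outstanding: weight = 33172.61024/58503.03024 = 0.5670; after-tax cost = 7.3% × (1 − 33%) = 4.8910%.
WACC = 0.4330 × 14.1000% + 0.5670 × 4.8910% = 8.8783%.

8.88%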